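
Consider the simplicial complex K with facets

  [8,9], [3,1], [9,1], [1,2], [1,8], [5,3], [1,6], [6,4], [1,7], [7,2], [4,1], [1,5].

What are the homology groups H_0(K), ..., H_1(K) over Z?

H_0 ≅ Z,  H_1 ≅ Z^4.

Take the total order 1 < 2 < 3 < 4 < 5 < 6 < 7 < 8 < 9 on the vertex set. Then K (dimension 1) consists of the simplices:

  0-simplices (9): [1], [2], [3], [4], [5], [6], [7], [8], [9]
  1-simplices (12): [1,2], [1,3], [1,4], [1,5], [1,6], [1,7], [1,8], [1,9], [2,7], [3,5], [4,6], [8,9]

Hence C_0 ≅ Z^9, C_1 ≅ Z^12.

Boundary ∂_1: C_1 → C_0 maps an edge to its endpoints' difference, ∂[p,q] = q − p.
This gives a 9×12 integer matrix of rank 8; reducing to Smith normal form yields diagonal entries (1,1,1,1,1,1,1,1).

Reading off H_k = ker ∂_k / im ∂_{k+1}:

  H_0: rank C_0 − rank ∂_1 = 9 − 8 = 1, and the invariant factors of ∂_1 are all 1, so H_0 = Z.
  H_1: rank ker ∂_1 − rank ∂_2 = (12 − 8) − 0 = 4, and there is no ∂_2, so H_1 = Z^4.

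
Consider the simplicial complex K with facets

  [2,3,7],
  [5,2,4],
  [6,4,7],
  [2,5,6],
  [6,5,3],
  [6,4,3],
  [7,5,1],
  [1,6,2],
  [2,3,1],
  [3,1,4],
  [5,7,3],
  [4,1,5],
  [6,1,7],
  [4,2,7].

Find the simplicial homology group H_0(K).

Order the vertices as 1 < 2 < 3 < 4 < 5 < 6 < 7. Listing each simplex with vertices in this order, K has dimension 2 with simplices:

  0-simplices (7): [1], [2], [3], [4], [5], [6], [7]
  1-simplices (21): [1,2], [1,3], [1,4], [1,5], [1,6], [1,7], [2,3], [2,4], [2,5], [2,6], [2,7], [3,4], [3,5], [3,6], [3,7], [4,5], [4,6], [4,7], [5,6], [5,7], [6,7]
  2-simplices (14): [1,2,3], [1,2,6], [1,3,4], [1,4,5], [1,5,7], [1,6,7], [2,3,7], [2,4,5], [2,4,7], [2,5,6], [3,4,6], [3,5,6], [3,5,7], [4,6,7]

Hence C_0 ≅ Z^7, C_1 ≅ Z^21, C_2 ≅ Z^14.

The boundary map ∂_1: C_1 → C_0 is given by ∂[p,q] = [q] − [p]. For instance
  ∂[1,2] = [2] − [1].
This gives a 7×21 integer matrix of rank 6; reducing to Smith normal form yields diagonal entries (1,1,1,1,1,1).

Boundary ∂_2: C_2 → C_1 acts by ∂[p,q,r] = [q,r] − [p,r] + [p,q]. For instance
  ∂[2,5,6] = [5,6] − [2,6] + [2,5],
  ∂[1,5,7] = [5,7] − [1,7] + [1,5].
The resulting 21×14 matrix has rank 13, and its Smith normal form has invariant factors (1,1,1,1,1,1,1,1,1,1,1,1,1).

Now H_k = ker ∂_k / im ∂_{k+1}, so:

  H_0: rank C_0 − rank ∂_1 = 7 − 6 = 1, and the invariant factors of ∂_1 are all 1, so H_0 = Z.

H_0 = Z.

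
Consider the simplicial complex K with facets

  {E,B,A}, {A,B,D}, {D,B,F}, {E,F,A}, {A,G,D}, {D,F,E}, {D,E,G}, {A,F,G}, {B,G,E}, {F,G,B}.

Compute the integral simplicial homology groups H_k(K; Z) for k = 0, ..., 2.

H_0 ≅ Z,  H_1 ≅ Z/2,  H_2 = 0.

Take the total order A < B < D < E < F < G on the vertex set. Then K (dimension 2) consists of the simplices:

  0-simplices (6): A, B, D, E, F, G
  1-simplices (15): AB, AD, AE, AF, AG, BD, BE, BF, BG, DE, DF, DG, EF, EG, FG
  2-simplices (10): ABD, ABE, ADG, AEF, AFG, BDF, BEG, BFG, DEF, DEG

so the chain groups are C_0 ≅ Z^6, C_1 ≅ Z^15, C_2 ≅ Z^10.

∂_1: C_1 → C_0 maps an edge to its endpoints' difference, ∂[p,q] = q − p.
As a 6×15 matrix over Z this has rank 5, with invariant factors (1,1,1,1,1).

The boundary map ∂_2: C_2 → C_1 sends each 2-simplex [p,q,r] to [q,r] − [p,r] + [p,q]. For instance
  ∂ABE = BE − AE + AB,
  ∂BDF = DF − BF + BD.
The resulting 15×10 matrix has rank 10, and its Smith normal form has invariant factors (1,1,1,1,1,1,1,1,1,2).

From H_k ≅ ker(∂_k) / im(∂_{k+1}) we obtain:

  H_0: rank C_0 − rank ∂_1 = 6 − 5 = 1, and the invariant factors of ∂_1 are all 1, so H_0 = Z.
  H_1: rank ker ∂_1 − rank ∂_2 = (15 − 5) − 10 = 0, and ∂_2 has invariant factor 2 > 1, so H_1 = Z/2.
  H_2: rank ker ∂_2 − rank ∂_3 = (10 − 10) − 0 = 0, and there is no ∂_3, so H_2 = 0.

(K is a triangulation of the real projective plane RP^2.)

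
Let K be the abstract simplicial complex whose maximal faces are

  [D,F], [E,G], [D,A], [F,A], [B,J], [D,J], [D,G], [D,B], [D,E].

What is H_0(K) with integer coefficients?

H_0 ≅ Z.

Fix the vertex order A < B < D < E < F < G < J and write every simplex with vertices in increasing order. Then dim K = 1 and the simplices of K are:

  0-simplices (7): A, B, D, E, F, G, J
  1-simplices (9): AD, AF, BD, BJ, DE, DF, DG, DJ, EG

so the chain groups are C_0 ≅ Z^7, C_1 ≅ Z^9.

The boundary map ∂_1: C_1 → C_0 maps an edge to its endpoints' difference, ∂[p,q] = q − p.
The resulting 7×9 matrix has rank 6, and its Smith normal form has invariant factors (1,1,1,1,1,1).

Reading off H_k = ker ∂_k / im ∂_{k+1}:

  H_0: rank C_0 − rank ∂_1 = 7 − 6 = 1, and the invariant factors of ∂_1 are all 1, so H_0 = Z.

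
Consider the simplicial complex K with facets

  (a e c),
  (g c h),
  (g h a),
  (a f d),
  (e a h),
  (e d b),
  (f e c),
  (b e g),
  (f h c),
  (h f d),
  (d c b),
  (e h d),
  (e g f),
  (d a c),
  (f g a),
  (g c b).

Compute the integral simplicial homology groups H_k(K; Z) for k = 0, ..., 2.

We work with the vertex ordering a < b < c < d < e < f < g < h. The simplices of K, each written with vertices in increasing order, are:

  0-simplices (8): a, b, c, d, e, f, g, h
  1-simplices (24): ac, ad, ae, af, ag, ah, bc, bd, be, bg, cd, ce, cf, cg, ch, de, df, dh, ef, eg, eh, fg, fh, gh
  2-simplices (16): acd, ace, adf, aeh, afg, agh, bcd, bcg, bde, beg, cef, cfh, cgh, deh, dfh, efg

Hence C_0 ≅ Z^8, C_1 ≅ Z^24, C_2 ≅ Z^16.

The boundary map ∂_1: C_1 → C_0 sends each edge [p,q] (with p < q) to q − p. For instance
  ∂fh = h − f.
The 8×24 boundary matrix has rank 7 and Smith normal form diag(1,1,1,1,1,1,1).

∂_2: C_2 → C_1 acts by ∂[p,q,r] = [q,r] − [p,r] + [p,q]. For instance
  ∂acd = cd − ad + ac,
  ∂bcg = cg − bg + bc.
The resulting 24×16 matrix has rank 15, and its Smith normal form has invariant factors (1,1,1,1,1,1,1,1,1,1,1,1,1,1,1).

Now H_k = ker ∂_k / im ∂_{k+1}, so:

  H_0: rank C_0 − rank ∂_1 = 8 − 7 = 1, and the invariant factors of ∂_1 are all 1, so H_0 = Z.
  H_1: rank ker ∂_1 − rank ∂_2 = (24 − 7) − 15 = 2, and the invariant factors of ∂_2 are all 1, so H_1 = Z^2.
  H_2: rank ker ∂_2 − rank ∂_3 = (16 − 15) − 0 = 1, and there is no ∂_3, so H_2 = Z.

As a check, the Euler characteristic is 8 − 24 + 16 = 0, which agrees with 1 − 2 + 1 = 0.

H_0 = Z,  H_1 = Z^2,  H_2 = Z.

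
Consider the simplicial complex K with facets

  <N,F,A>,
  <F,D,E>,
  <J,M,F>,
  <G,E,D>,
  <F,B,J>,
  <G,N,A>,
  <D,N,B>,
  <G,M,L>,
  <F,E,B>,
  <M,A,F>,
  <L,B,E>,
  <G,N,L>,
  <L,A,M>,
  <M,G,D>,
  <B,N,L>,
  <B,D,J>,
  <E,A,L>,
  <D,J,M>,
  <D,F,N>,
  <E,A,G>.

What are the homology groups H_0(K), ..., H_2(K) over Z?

Take the total order A < B < D < E < F < G < J < L < M < N on the vertex set. Then K (dimension 2) consists of the simplices:

  0-simplices (10): A, B, D, E, F, G, J, L, M, N
  1-simplices (30): AE, AF, AG, AL, AM, AN, BD, BE, BF, BJ, BL, BN, DE, DF, DG, DJ, DM, DN, EF, EG, EL, FJ, FM, FN, GL, GM, GN, JM, LM, LN
  2-simplices (20): AEG, AEL, AFM, AFN, AGN, ALM, BDJ, BDN, BEF, BEL, BFJ, BLN, DEF, DEG, DFN, DGM, DJM, FJM, GLM, GLN

so the chain groups are C_0 ≅ Z^10, C_1 ≅ Z^30, C_2 ≅ Z^20.

∂_1: C_1 → C_0 maps an edge to its endpoints' difference, ∂[p,q] = q − p. For instance
  ∂AN = N − A.
The 10×30 boundary matrix has rank 9 and Smith normal form diag(1,1,1,1,1,1,1,1,1).

Boundary ∂_2: C_2 → C_1 maps a triangle to the signed sum of its edges. For instance
  ∂DFN = FN − DN + DF,
  ∂GLM = LM − GM + GL.
As a 30×20 matrix over Z this has rank 20, with invariant factors (1,1,1,1,1,1,1,1,1,1,1,1,1,1,1,1,1,1,1,2).

Reading off H_k = ker ∂_k / im ∂_{k+1}:

  H_0: rank C_0 − rank ∂_1 = 10 − 9 = 1, and the invariant factors of ∂_1 are all 1, so H_0 ≅ Z.
  H_1: rank ker ∂_1 − rank ∂_2 = (30 − 9) − 20 = 1, and ∂_2 has invariant factor 2 > 1, so H_1 ≅ Z ⊕ Z/2.
  H_2: rank ker ∂_2 − rank ∂_3 = (20 − 20) − 0 = 0, and there is no ∂_3, so H_2 ≅ 0.

(K is a triangulation of the Klein bottle.)

H_0 = Z,  H_1 = Z ⊕ Z/2,  H_2 = 0.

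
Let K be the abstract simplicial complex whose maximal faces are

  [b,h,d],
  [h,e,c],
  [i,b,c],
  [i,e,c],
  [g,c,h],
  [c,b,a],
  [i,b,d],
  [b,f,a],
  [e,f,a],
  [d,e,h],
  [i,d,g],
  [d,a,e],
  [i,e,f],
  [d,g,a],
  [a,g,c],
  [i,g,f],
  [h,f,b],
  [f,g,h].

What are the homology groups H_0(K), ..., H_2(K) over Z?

We work with the vertex ordering a < b < c < d < e < f < g < h < i. The simplices of K, each written with vertices in increasing order, are:

  0-simplices (9): a, b, c, d, e, f, g, h, i
  1-simplices (27): ab, ac, ad, ae, af, ag, bc, bd, bf, bh, bi, ce, cg, ch, ci, de, dg, dh, di, ef, eh, ei, fg, fh, fi, gh, gi
  2-simplices (18): abc, abf, acg, ade, adg, aef, bci, bdh, bdi, bfh, ceh, cei, cgh, deh, dgi, efi, fgh, fgi

so the chain groups are C_0 ≅ Z^9, C_1 ≅ Z^27, C_2 ≅ Z^18.

Boundary ∂_1: C_1 → C_0 sends each edge [p,q] (with p < q) to q − p. For instance
  ∂cg = g − c.
As a 9×27 matrix over Z this has rank 8, with invariant factors (1,1,1,1,1,1,1,1).

The boundary map ∂_2: C_2 → C_1 maps a triangle to the signed sum of its edges. For instance
  ∂fgh = gh − fh + fg,
  ∂deh = eh − dh + de.
As a 27×18 matrix over Z this has rank 17, with invariant factors (1,1,1,1,1,1,1,1,1,1,1,1,1,1,1,1,1).

Computing H_k = (kernel of ∂_k) / (image of ∂_{k+1}):

  H_0: rank C_0 − rank ∂_1 = 9 − 8 = 1, and the invariant factors of ∂_1 are all 1, so H_0 = Z.
  H_1: rank ker ∂_1 − rank ∂_2 = (27 − 8) − 17 = 2, and the invariant factors of ∂_2 are all 1, so H_1 = Z^2.
  H_2: rank ker ∂_2 − rank ∂_3 = (18 − 17) − 0 = 1, and there is no ∂_3, so H_2 = Z.

H_0 ≅ Z,  H_1 ≅ Z^2,  H_2 ≅ Z.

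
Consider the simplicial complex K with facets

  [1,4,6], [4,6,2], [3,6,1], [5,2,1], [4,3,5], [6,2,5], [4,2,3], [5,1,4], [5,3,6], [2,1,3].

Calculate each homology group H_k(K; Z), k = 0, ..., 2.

K has 6 vertices, 15 edges, 10 triangles.
rank ∂_0 = 0, rank ∂_1 = 5 ⇒ b_0 = 6 − 0 − 5 = 1; all invariant factors of ∂_1 are 1 so no torsion. So H_0 = Z.
rank ∂_1 = 5, rank ∂_2 = 10 ⇒ b_1 = 15 − 5 − 10 = 0; ∂_2 has invariant factor(s) [2] giving torsion. So H_1 = Z/2Z.
rank ∂_2 = 10, rank ∂_3 = 0 ⇒ b_2 = 10 − 10 − 0 = 0. So H_2 = 0.

H_0 ≅ Z,  H_1 ≅ Z/2Z,  H_2 = 0.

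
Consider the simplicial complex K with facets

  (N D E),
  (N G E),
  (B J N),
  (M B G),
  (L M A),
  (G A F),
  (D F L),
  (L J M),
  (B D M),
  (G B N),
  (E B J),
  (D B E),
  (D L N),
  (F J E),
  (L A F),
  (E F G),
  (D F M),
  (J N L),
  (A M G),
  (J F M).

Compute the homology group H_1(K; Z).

H_1 ≅ Z ⊕ Z/2.

We work with the vertex ordering A < B < D < E < F < G < J < L < M < N. The simplices of K, each written with vertices in increasing order, are:

  0-simplices (10): A, B, D, E, F, G, J, L, M, N
  1-simplices (30): AF, AG, AL, AM, BD, BE, BG, BJ, BM, BN, DE, DF, DL, DM, DN, EF, EG, EJ, EN, FG, FJ, FL, FM, GM, GN, JL, JM, JN, LM, LN
  2-simplices (20): AFG, AFL, AGM, ALM, BDE, BDM, BEJ, BGM, BGN, BJN, DEN, DFL, DFM, DLN, EFG, EFJ, EGN, FJM, JLM, JLN

giving chain groups C_0 ≅ Z^10, C_1 ≅ Z^30, C_2 ≅ Z^20.

Boundary ∂_1: C_1 → C_0 maps an edge to its endpoints' difference, ∂[p,q] = q − p. For instance
  ∂LM = M − L.
The 10×30 boundary matrix has rank 9 and Smith normal form diag(1,1,1,1,1,1,1,1,1).

The boundary map ∂_2: C_2 → C_1 acts by ∂[p,q,r] = [q,r] − [p,r] + [p,q]. For instance
  ∂EFJ = FJ − EJ + EF,
  ∂BEJ = EJ − BJ + BE.
The 30×20 boundary matrix has rank 20 and Smith normal form diag(1,1,1,1,1,1,1,1,1,1,1,1,1,1,1,1,1,1,1,2).

From H_k ≅ ker(∂_k) / im(∂_{k+1}) we obtain:

  H_1: rank ker ∂_1 − rank ∂_2 = (30 − 9) − 20 = 1, and ∂_2 has invariant factor 2 > 1, so H_1 = Z ⊕ Z/2.

(K is a triangulation of the Klein bottle.)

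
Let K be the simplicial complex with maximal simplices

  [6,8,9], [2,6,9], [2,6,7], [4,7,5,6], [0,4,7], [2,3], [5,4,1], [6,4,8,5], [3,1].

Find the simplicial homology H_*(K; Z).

H_0 = Z,  H_1 = Z,  H_2 = 0,  H_3 = 0.

Take the total order 0 < 1 < 2 < 3 < 4 < 5 < 6 < 7 < 8 < 9 on the vertex set. Then K (dimension 3) consists of the simplices:

  0-simplices (10): [0], [1], [2], [3], [4], [5], [6], [7], [8], [9]
  1-simplices (20): [0,4], [0,7], [1,3], [1,4], [1,5], [2,3], [2,6], [2,7], [2,9], [4,5], [4,6], [4,7], [4,8], [5,6], [5,7], [5,8], [6,7], [6,8], [6,9], [8,9]
  2-simplices (12): [0,4,7], [1,4,5], [2,6,7], [2,6,9], [4,5,6], [4,5,7], [4,5,8], [4,6,7], [4,6,8], [5,6,7], [5,6,8], [6,8,9]
  3-simplices (2): [4,5,6,7], [4,5,6,8]

so the chain groups are C_0 ≅ Z^10, C_1 ≅ Z^20, C_2 ≅ Z^12, C_3 ≅ Z^2.

Boundary ∂_1: C_1 → C_0 sends each edge [p,q] (with p < q) to q − p. For instance
  ∂[6,8] = [8] − [6].
The resulting 10×20 matrix has rank 9, and its Smith normal form has invariant factors (1,1,1,1,1,1,1,1,1).

Boundary ∂_2: C_2 → C_1 maps a triangle to the signed sum of its edges. For instance
  ∂[4,6,8] = [6,8] − [4,8] + [4,6],
  ∂[0,4,7] = [4,7] − [0,7] + [0,4].
This gives a 20×12 integer matrix of rank 10; reducing to Smith normal form yields diagonal entries (1,1,1,1,1,1,1,1,1,1).

The boundary map ∂_3: C_3 → C_2 sends each 3-simplex σ to the alternating sum Σ_i (−1)^i (σ with its i-th vertex removed). For instance
  ∂[4,5,6,8] = [5,6,8] − [4,6,8] + [4,5,8] − [4,5,6],
  ∂[4,5,6,7] = [5,6,7] − [4,6,7] + [4,5,7] − [4,5,6].
As a 12×2 matrix over Z this has rank 2, with invariant factors (1,1).

Reading off H_k = ker ∂_k / im ∂_{k+1}:

  H_0: rank C_0 − rank ∂_1 = 10 − 9 = 1, and the invariant factors of ∂_1 are all 1, so H_0 = Z.
  H_1: rank ker ∂_1 − rank ∂_2 = (20 − 9) − 10 = 1, and the invariant factors of ∂_2 are all 1, so H_1 = Z.
  H_2: rank ker ∂_2 − rank ∂_3 = (12 − 10) − 2 = 0, and the invariant factors of ∂_3 are all 1, so H_2 = 0.
  H_3: rank ker ∂_3 − rank ∂_4 = (2 − 2) − 0 = 0, and there is no ∂_4, so H_3 = 0.

As a check, the Euler characteristic is 10 − 20 + 12 − 2 = 0, which agrees with 1 − 1 + 0 − 0 = 0.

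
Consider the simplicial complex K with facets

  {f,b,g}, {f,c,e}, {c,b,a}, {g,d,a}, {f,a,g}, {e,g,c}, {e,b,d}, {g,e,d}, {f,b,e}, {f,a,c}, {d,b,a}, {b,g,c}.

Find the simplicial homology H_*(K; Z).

H_0 = Z,  H_1 = Z/2Z,  H_2 = 0.

Fix the vertex order a < b < c < d < e < f < g and write every simplex with vertices in increasing order. Then dim K = 2 and the simplices of K are:

  0-simplices (7): a, b, c, d, e, f, g
  1-simplices (18): ab, ac, ad, af, ag, bc, bd, be, bf, bg, ce, cf, cg, de, dg, ef, eg, fg
  2-simplices (12): abc, abd, acf, adg, afg, bcg, bde, bef, bfg, cef, ceg, deg

Hence C_0 ≅ Z^7, C_1 ≅ Z^18, C_2 ≅ Z^12.

Boundary ∂_1: C_1 → C_0 maps an edge to its endpoints' difference, ∂[p,q] = q − p.
This gives a 7×18 integer matrix of rank 6; reducing to Smith normal form yields diagonal entries (1,1,1,1,1,1).

The boundary map ∂_2: C_2 → C_1 maps a triangle to the signed sum of its edges. For instance
  ∂ceg = eg − cg + ce,
  ∂bef = ef − bf + be.
The 18×12 boundary matrix has rank 12 and Smith normal form diag(1,1,1,1,1,1,1,1,1,1,1,2).

From H_k ≅ ker(∂_k) / im(∂_{k+1}) we obtain:

  H_0: rank C_0 − rank ∂_1 = 7 − 6 = 1, and the invariant factors of ∂_1 are all 1, so H_0 = Z.
  H_1: rank ker ∂_1 − rank ∂_2 = (18 − 6) − 12 = 0, and ∂_2 has invariant factor 2 > 1, so H_1 = Z/2Z.
  H_2: rank ker ∂_2 − rank ∂_3 = (12 − 12) − 0 = 0, and there is no ∂_3, so H_2 = 0.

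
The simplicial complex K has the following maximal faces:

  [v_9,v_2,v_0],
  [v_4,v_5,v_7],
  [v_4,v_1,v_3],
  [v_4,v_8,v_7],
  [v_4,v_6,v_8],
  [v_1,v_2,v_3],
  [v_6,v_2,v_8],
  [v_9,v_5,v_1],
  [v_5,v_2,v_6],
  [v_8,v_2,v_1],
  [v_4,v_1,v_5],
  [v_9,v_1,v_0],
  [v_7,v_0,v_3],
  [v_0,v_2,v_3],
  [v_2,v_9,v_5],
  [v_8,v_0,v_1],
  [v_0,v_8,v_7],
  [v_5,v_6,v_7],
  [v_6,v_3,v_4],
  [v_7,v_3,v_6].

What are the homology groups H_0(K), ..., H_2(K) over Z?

Order the vertices as v_0 < v_1 < v_2 < v_3 < v_4 < v_5 < v_6 < v_7 < v_8 < v_9. Listing each simplex with vertices in this order, K has dimension 2 with simplices:

  0-simplices (10): [v_0], [v_1], [v_2], [v_3], [v_4], [v_5], [v_6], [v_7], [v_8], [v_9]
  1-simplices (30): (30 of them)
  2-simplices (20): (20 of them)

Hence C_0 ≅ Z^10, C_1 ≅ Z^30, C_2 ≅ Z^20.

∂_1: C_1 → C_0 maps an edge to its endpoints' difference, ∂[p,q] = q − p. For instance
  ∂[v_3,v_7] = [v_7] − [v_3].
As a 10×30 matrix over Z this has rank 9, with invariant factors (1,1,1,1,1,1,1,1,1).

The boundary map ∂_2: C_2 → C_1 sends each 2-simplex [p,q,r] to [q,r] − [p,r] + [p,q]. For instance
  ∂[v_4,v_7,v_8] = [v_7,v_8] − [v_4,v_8] + [v_4,v_7],
  ∂[v_1,v_2,v_3] = [v_2,v_3] − [v_1,v_3] + [v_1,v_2].
The 30×20 boundary matrix has rank 20 and Smith normal form diag(1,1,1,1,1,1,1,1,1,1,1,1,1,1,1,1,1,1,1,2).

Reading off H_k = ker ∂_k / im ∂_{k+1}:

  H_0: rank C_0 − rank ∂_1 = 10 − 9 = 1, and the invariant factors of ∂_1 are all 1, so H_0 = Z.
  H_1: rank ker ∂_1 − rank ∂_2 = (30 − 9) − 20 = 1, and ∂_2 has invariant factor 2 > 1, so H_1 = Z ⊕ Z/2.
  H_2: rank ker ∂_2 − rank ∂_3 = (20 − 20) − 0 = 0, and there is no ∂_3, so H_2 = 0.

H_0 = Z,  H_1 = Z ⊕ Z/2,  H_2 = 0.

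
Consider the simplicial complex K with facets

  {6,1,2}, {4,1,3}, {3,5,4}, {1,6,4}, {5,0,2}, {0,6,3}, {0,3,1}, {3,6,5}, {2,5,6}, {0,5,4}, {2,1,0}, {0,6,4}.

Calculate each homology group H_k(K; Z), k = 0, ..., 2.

We work with the vertex ordering 0 < 1 < 2 < 3 < 4 < 5 < 6. The simplices of K, each written with vertices in increasing order, are:

  0-simplices (7): [0], [1], [2], [3], [4], [5], [6]
  1-simplices (18): [0,1], [0,2], [0,3], [0,4], [0,5], [0,6], [1,2], [1,3], [1,4], [1,6], [2,5], [2,6], [3,4], [3,5], [3,6], [4,5], [4,6], [5,6]
  2-simplices (12): [0,1,2], [0,1,3], [0,2,5], [0,3,6], [0,4,5], [0,4,6], [1,2,6], [1,3,4], [1,4,6], [2,5,6], [3,4,5], [3,5,6]

giving chain groups C_0 ≅ Z^7, C_1 ≅ Z^18, C_2 ≅ Z^12.

The boundary map ∂_1: C_1 → C_0 maps an edge to its endpoints' difference, ∂[p,q] = q − p.
This gives a 7×18 integer matrix of rank 6; reducing to Smith normal form yields diagonal entries (1,1,1,1,1,1).

∂_2: C_2 → C_1 maps a triangle to the signed sum of its edges. For instance
  ∂[3,4,5] = [4,5] − [3,5] + [3,4],
  ∂[0,4,5] = [4,5] − [0,5] + [0,4].
The 18×12 boundary matrix has rank 12 and Smith normal form diag(1,1,1,1,1,1,1,1,1,1,1,2).

Computing H_k = (kernel of ∂_k) / (image of ∂_{k+1}):

  H_0: rank C_0 − rank ∂_1 = 7 − 6 = 1, and the invariant factors of ∂_1 are all 1, so H_0 ≅ Z.
  H_1: rank ker ∂_1 − rank ∂_2 = (18 − 6) − 12 = 0, and ∂_2 has invariant factor 2 > 1, so H_1 ≅ Z/2.
  H_2: rank ker ∂_2 − rank ∂_3 = (12 − 12) − 0 = 0, and there is no ∂_3, so H_2 ≅ 0.

As a check, the Euler characteristic is 7 − 18 + 12 = 1, which agrees with 1 − 0 + 0 = 1.

H_0 = Z,  H_1 = Z/2,  H_2 = 0.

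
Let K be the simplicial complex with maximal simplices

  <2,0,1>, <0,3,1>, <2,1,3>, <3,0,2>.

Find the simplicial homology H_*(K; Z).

H_0 ≅ Z,  H_1 = 0,  H_2 ≅ Z.

Fix the vertex order 0 < 1 < 2 < 3 and write every simplex with vertices in increasing order. Then dim K = 2 and the simplices of K are:

  0-simplices (4): [0], [1], [2], [3]
  1-simplices (6): [0,1], [0,2], [0,3], [1,2], [1,3], [2,3]
  2-simplices (4): [0,1,2], [0,1,3], [0,2,3], [1,2,3]

so the chain groups are C_0 ≅ Z^4, C_1 ≅ Z^6, C_2 ≅ Z^4.

Boundary ∂_1: C_1 → C_0 maps an edge to its endpoints' difference, ∂[p,q] = q − p.
The 4×6 boundary matrix has rank 3 and Smith normal form diag(1,1,1).

Boundary ∂_2: C_2 → C_1 maps a triangle to the signed sum of its edges. For instance
  ∂[0,1,3] = [1,3] − [0,3] + [0,1],
  ∂[0,2,3] = [2,3] − [0,3] + [0,2].
The 6×4 boundary matrix has rank 3 and Smith normal form diag(1,1,1).

From H_k ≅ ker(∂_k) / im(∂_{k+1}) we obtain:

  H_0: rank C_0 − rank ∂_1 = 4 − 3 = 1, and the invariant factors of ∂_1 are all 1, so H_0 ≅ Z.
  H_1: rank ker ∂_1 − rank ∂_2 = (6 − 3) − 3 = 0, and the invariant factors of ∂_2 are all 1, so H_1 ≅ 0.
  H_2: rank ker ∂_2 − rank ∂_3 = (4 − 3) − 0 = 1, and there is no ∂_3, so H_2 ≅ Z.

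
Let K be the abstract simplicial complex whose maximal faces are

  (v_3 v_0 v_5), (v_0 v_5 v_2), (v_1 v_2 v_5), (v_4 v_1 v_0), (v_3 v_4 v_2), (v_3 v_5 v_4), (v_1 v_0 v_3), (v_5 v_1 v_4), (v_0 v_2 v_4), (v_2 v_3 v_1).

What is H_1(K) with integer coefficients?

H_1 = Z_2.

Fix the vertex order v_0 < v_1 < v_2 < v_3 < v_4 < v_5 and write every simplex with vertices in increasing order. Then dim K = 2 and the simplices of K are:

  0-simplices (6): [v_0], [v_1], [v_2], [v_3], [v_4], [v_5]
  1-simplices (15): (15 of them)
  2-simplices (10): [v_0,v_1,v_3], [v_0,v_1,v_4], [v_0,v_2,v_4], [v_0,v_2,v_5], [v_0,v_3,v_5], [v_1,v_2,v_3], [v_1,v_2,v_5], [v_1,v_4,v_5], [v_2,v_3,v_4], [v_3,v_4,v_5]

giving chain groups C_0 ≅ Z^6, C_1 ≅ Z^15, C_2 ≅ Z^10.

The boundary map ∂_1: C_1 → C_0 sends each edge [p,q] (with p < q) to q − p.
This gives a 6×15 integer matrix of rank 5; reducing to Smith normal form yields diagonal entries (1,1,1,1,1).

Boundary ∂_2: C_2 → C_1 sends each 2-simplex [p,q,r] to [q,r] − [p,r] + [p,q]. For instance
  ∂[v_1,v_2,v_5] = [v_2,v_5] − [v_1,v_5] + [v_1,v_2],
  ∂[v_1,v_2,v_3] = [v_2,v_3] − [v_1,v_3] + [v_1,v_2].
This gives a 15×10 integer matrix of rank 10; reducing to Smith normal form yields diagonal entries (1,1,1,1,1,1,1,1,1,2).

Computing H_k = (kernel of ∂_k) / (image of ∂_{k+1}):

  H_1: rank ker ∂_1 − rank ∂_2 = (15 − 5) − 10 = 0, and ∂_2 has invariant factor 2 > 1, so H_1 = Z_2.

(K is a triangulation of the real projective plane RP^2.)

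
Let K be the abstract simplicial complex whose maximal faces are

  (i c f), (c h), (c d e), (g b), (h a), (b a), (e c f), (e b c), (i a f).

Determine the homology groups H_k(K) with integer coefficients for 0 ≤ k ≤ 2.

We work with the vertex ordering a < b < c < d < e < f < g < h < i. The simplices of K, each written with vertices in increasing order, are:

  0-simplices (9): a, b, c, d, e, f, g, h, i
  1-simplices (15): ab, af, ah, ai, bc, be, bg, cd, ce, cf, ch, ci, de, ef, fi
  2-simplices (5): afi, bce, cde, cef, cfi

giving chain groups C_0 ≅ Z^9, C_1 ≅ Z^15, C_2 ≅ Z^5.

The boundary map ∂_1: C_1 → C_0 sends each edge [p,q] (with p < q) to q − p. For instance
  ∂bg = g − b.
As a 9×15 matrix over Z this has rank 8, with invariant factors (1,1,1,1,1,1,1,1).

The boundary map ∂_2: C_2 → C_1 acts by ∂[p,q,r] = [q,r] − [p,r] + [p,q]. For instance
  ∂afi = fi − ai + af,
  ∂bce = ce − be + bc.
The resulting 15×5 matrix has rank 5, and its Smith normal form has invariant factors (1,1,1,1,1).

Computing H_k = (kernel of ∂_k) / (image of ∂_{k+1}):

  H_0: rank C_0 − rank ∂_1 = 9 − 8 = 1, and the invariant factors of ∂_1 are all 1, so H_0 ≅ Z.
  H_1: rank ker ∂_1 − rank ∂_2 = (15 − 8) − 5 = 2, and the invariant factors of ∂_2 are all 1, so H_1 ≅ Z^2.
  H_2: rank ker ∂_2 − rank ∂_3 = (5 − 5) − 0 = 0, and there is no ∂_3, so H_2 ≅ 0.

H_0 = Z,  H_1 = Z^2,  H_2 = 0.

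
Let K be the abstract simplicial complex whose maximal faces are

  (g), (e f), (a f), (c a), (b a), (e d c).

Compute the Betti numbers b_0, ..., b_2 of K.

Take the total order a < b < c < d < e < f < g on the vertex set. Then K (dimension 2) consists of the simplices:

  0-simplices (7): a, b, c, d, e, f, g
  1-simplices (7): ab, ac, af, cd, ce, de, ef
  2-simplices (1): cde

giving chain groups C_0 ≅ Z^7, C_1 ≅ Z^7, C_2 ≅ Z^1.

Boundary ∂_1: C_1 → C_0 sends each edge [p,q] (with p < q) to q − p. For instance
  ∂cd = d − c.
The resulting 7×7 matrix has rank 5, and its Smith normal form has invariant factors (1,1,1,1,1).

Boundary ∂_2: C_2 → C_1 maps a triangle to the signed sum of its edges. For instance
  ∂cde = de − ce + cd.
As a 7×1 matrix over Z this has rank 1, with invariant factors (1).

Now H_k = ker ∂_k / im ∂_{k+1}, so:

  H_0: rank C_0 − rank ∂_1 = 7 − 5 = 2, and the invariant factors of ∂_1 are all 1, so H_0 ≅ Z^2.
  H_1: rank ker ∂_1 − rank ∂_2 = (7 − 5) − 1 = 1, and the invariant factors of ∂_2 are all 1, so H_1 ≅ Z.
  H_2: rank ker ∂_2 − rank ∂_3 = (1 − 1) − 0 = 0, and there is no ∂_3, so H_2 ≅ 0.

As a check, the Euler characteristic is 7 − 7 + 1 = 1, which agrees with 2 − 1 + 0 = 1.

Hence the Betti numbers are b_0 = 2, b_1 = 1, b_2 = 0.

b_0 = 2, b_1 = 1, b_2 = 0.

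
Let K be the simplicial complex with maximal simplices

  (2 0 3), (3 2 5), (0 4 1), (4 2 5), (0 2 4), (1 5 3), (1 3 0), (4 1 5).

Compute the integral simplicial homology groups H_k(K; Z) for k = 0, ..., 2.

H_0 ≅ Z,  H_1 = 0,  H_2 ≅ Z.

Fix the vertex order 0 < 1 < 2 < 3 < 4 < 5 and write every simplex with vertices in increasing order. Then dim K = 2 and the simplices of K are:

  0-simplices (6): [0], [1], [2], [3], [4], [5]
  1-simplices (12): [0,1], [0,2], [0,3], [0,4], [1,3], [1,4], [1,5], [2,3], [2,4], [2,5], [3,5], [4,5]
  2-simplices (8): [0,1,3], [0,1,4], [0,2,3], [0,2,4], [1,3,5], [1,4,5], [2,3,5], [2,4,5]

giving chain groups C_0 ≅ Z^6, C_1 ≅ Z^12, C_2 ≅ Z^8.

∂_1: C_1 → C_0 is given by ∂[p,q] = [q] − [p].
This gives a 6×12 integer matrix of rank 5; reducing to Smith normal form yields diagonal entries (1,1,1,1,1).

Boundary ∂_2: C_2 → C_1 acts by ∂[p,q,r] = [q,r] − [p,r] + [p,q]. For instance
  ∂[0,2,3] = [2,3] − [0,3] + [0,2],
  ∂[2,3,5] = [3,5] − [2,5] + [2,3].
This gives a 12×8 integer matrix of rank 7; reducing to Smith normal form yields diagonal entries (1,1,1,1,1,1,1).

Computing H_k = (kernel of ∂_k) / (image of ∂_{k+1}):

  H_0: rank C_0 − rank ∂_1 = 6 − 5 = 1, and the invariant factors of ∂_1 are all 1, so H_0 ≅ Z.
  H_1: rank ker ∂_1 − rank ∂_2 = (12 − 5) − 7 = 0, and the invariant factors of ∂_2 are all 1, so H_1 ≅ 0.
  H_2: rank ker ∂_2 − rank ∂_3 = (8 − 7) − 0 = 1, and there is no ∂_3, so H_2 ≅ Z.

(K is a triangulation of the 2-sphere S^2.)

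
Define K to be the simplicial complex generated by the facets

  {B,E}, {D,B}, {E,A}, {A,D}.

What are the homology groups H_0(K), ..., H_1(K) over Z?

Take the total order A < B < D < E on the vertex set. Then K (dimension 1) consists of the simplices:

  0-simplices (4): A, B, D, E
  1-simplices (4): AD, AE, BD, BE

Hence C_0 ≅ Z^4, C_1 ≅ Z^4.

∂_1: C_1 → C_0 is given by ∂[p,q] = [q] − [p]. For instance
  ∂BD = D − B.
The resulting 4×4 matrix has rank 3, and its Smith normal form has invariant factors (1,1,1).

From H_k ≅ ker(∂_k) / im(∂_{k+1}) we obtain:

  H_0: rank C_0 − rank ∂_1 = 4 − 3 = 1, and the invariant factors of ∂_1 are all 1, so H_0 = Z.
  H_1: rank ker ∂_1 − rank ∂_2 = (4 − 3) − 0 = 1, and there is no ∂_2, so H_1 = Z.

H_0 = Z,  H_1 = Z.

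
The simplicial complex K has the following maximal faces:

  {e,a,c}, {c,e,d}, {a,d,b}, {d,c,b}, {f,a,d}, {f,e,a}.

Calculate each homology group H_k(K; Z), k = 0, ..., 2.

H_0 = Z,  H_1 = Z,  H_2 = 0.

Fix the vertex order a < b < c < d < e < f and write every simplex with vertices in increasing order. Then dim K = 2 and the simplices of K are:

  0-simplices (6): a, b, c, d, e, f
  1-simplices (12): ab, ac, ad, ae, af, bc, bd, cd, ce, de, df, ef
  2-simplices (6): abd, ace, adf, aef, bcd, cde

Hence C_0 ≅ Z^6, C_1 ≅ Z^12, C_2 ≅ Z^6.

∂_1: C_1 → C_0 maps an edge to its endpoints' difference, ∂[p,q] = q − p.
This gives a 6×12 integer matrix of rank 5; reducing to Smith normal form yields diagonal entries (1,1,1,1,1).

∂_2: C_2 → C_1 maps a triangle to the signed sum of its edges. For instance
  ∂bcd = cd − bd + bc,
  ∂ace = ce − ae + ac.
This gives a 12×6 integer matrix of rank 6; reducing to Smith normal form yields diagonal entries (1,1,1,1,1,1).

From H_k ≅ ker(∂_k) / im(∂_{k+1}) we obtain:

  H_0: rank C_0 − rank ∂_1 = 6 − 5 = 1, and the invariant factors of ∂_1 are all 1, so H_0 = Z.
  H_1: rank ker ∂_1 − rank ∂_2 = (12 − 5) − 6 = 1, and the invariant factors of ∂_2 are all 1, so H_1 = Z.
  H_2: rank ker ∂_2 − rank ∂_3 = (6 − 6) − 0 = 0, and there is no ∂_3, so H_2 = 0.

(K is a triangulation of the cylinder S^1 x I.)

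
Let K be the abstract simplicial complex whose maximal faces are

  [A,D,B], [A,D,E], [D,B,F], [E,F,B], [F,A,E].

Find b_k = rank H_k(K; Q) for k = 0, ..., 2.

b_0 = 1, b_1 = 1, b_2 = 0.

Take the total order A < B < D < E < F on the vertex set. Then K (dimension 2) consists of the simplices:

  0-simplices (5): A, B, D, E, F
  1-simplices (10): AB, AD, AE, AF, BD, BE, BF, DE, DF, EF
  2-simplices (5): ABD, ADE, AEF, BDF, BEF

Hence C_0 ≅ Z^5, C_1 ≅ Z^10, C_2 ≅ Z^5.

∂_1: C_1 → C_0 sends each edge [p,q] (with p < q) to q − p.
The 5×10 boundary matrix has rank 4 and Smith normal form diag(1,1,1,1).

Boundary ∂_2: C_2 → C_1 maps a triangle to the signed sum of its edges. For instance
  ∂ABD = BD − AD + AB,
  ∂ADE = DE − AE + AD.
As a 10×5 matrix over Z this has rank 5, with invariant factors (1,1,1,1,1).

Computing H_k = (kernel of ∂_k) / (image of ∂_{k+1}):

  H_0: rank C_0 − rank ∂_1 = 5 − 4 = 1, and the invariant factors of ∂_1 are all 1, so H_0 = Z.
  H_1: rank ker ∂_1 − rank ∂_2 = (10 − 4) − 5 = 1, and the invariant factors of ∂_2 are all 1, so H_1 = Z.
  H_2: rank ker ∂_2 − rank ∂_3 = (5 − 5) − 0 = 0, and there is no ∂_3, so H_2 = 0.

Hence the Betti numbers are b_0 = 1, b_1 = 1, b_2 = 0.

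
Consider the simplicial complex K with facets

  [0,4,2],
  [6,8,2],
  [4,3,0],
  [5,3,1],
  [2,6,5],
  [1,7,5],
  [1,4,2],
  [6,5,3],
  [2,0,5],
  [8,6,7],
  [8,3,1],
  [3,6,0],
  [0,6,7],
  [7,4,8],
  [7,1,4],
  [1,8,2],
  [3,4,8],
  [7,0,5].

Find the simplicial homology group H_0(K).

Take the total order 0 < 1 < 2 < 3 < 4 < 5 < 6 < 7 < 8 on the vertex set. Then K (dimension 2) consists of the simplices:

  0-simplices (9): [0], [1], [2], [3], [4], [5], [6], [7], [8]
  1-simplices (27): (27 of them)
  2-simplices (18): [0,2,4], [0,2,5], [0,3,4], [0,3,6], [0,5,7], [0,6,7], [1,2,4], [1,2,8], [1,3,5], [1,3,8], [1,4,7], [1,5,7], [2,5,6], [2,6,8], [3,4,8], [3,5,6], [4,7,8], [6,7,8]

giving chain groups C_0 ≅ Z^9, C_1 ≅ Z^27, C_2 ≅ Z^18.

Boundary ∂_1: C_1 → C_0 maps an edge to its endpoints' difference, ∂[p,q] = q − p.
As a 9×27 matrix over Z this has rank 8, with invariant factors (1,1,1,1,1,1,1,1).

∂_2: C_2 → C_1 acts by ∂[p,q,r] = [q,r] − [p,r] + [p,q]. For instance
  ∂[2,5,6] = [5,6] − [2,6] + [2,5],
  ∂[0,2,5] = [2,5] − [0,5] + [0,2].
As a 27×18 matrix over Z this has rank 18, with invariant factors (1,1,1,1,1,1,1,1,1,1,1,1,1,1,1,1,1,2).

Now H_k = ker ∂_k / im ∂_{k+1}, so:

  H_0: rank C_0 − rank ∂_1 = 9 − 8 = 1, and the invariant factors of ∂_1 are all 1, so H_0 = Z.

H_0 ≅ Z.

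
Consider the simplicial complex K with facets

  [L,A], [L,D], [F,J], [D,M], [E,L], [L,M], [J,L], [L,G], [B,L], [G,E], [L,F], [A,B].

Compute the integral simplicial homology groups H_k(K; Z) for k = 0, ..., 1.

We work with the vertex ordering A < B < D < E < F < G < J < L < M. The simplices of K, each written with vertices in increasing order, are:

  0-simplices (9): A, B, D, E, F, G, J, L, M
  1-simplices (12): AB, AL, BL, DL, DM, EG, EL, FJ, FL, GL, JL, LM

giving chain groups C_0 ≅ Z^9, C_1 ≅ Z^12.

∂_1: C_1 → C_0 sends each edge [p,q] (with p < q) to q − p. For instance
  ∂FJ = J − F.
As a 9×12 matrix over Z this has rank 8, with invariant factors (1,1,1,1,1,1,1,1).

Now H_k = ker ∂_k / im ∂_{k+1}, so:

  H_0: rank C_0 − rank ∂_1 = 9 − 8 = 1, and the invariant factors of ∂_1 are all 1, so H_0 ≅ Z.
  H_1: rank ker ∂_1 − rank ∂_2 = (12 − 8) − 0 = 4, and there is no ∂_2, so H_1 ≅ Z^4.

H_0 = Z,  H_1 = Z^4.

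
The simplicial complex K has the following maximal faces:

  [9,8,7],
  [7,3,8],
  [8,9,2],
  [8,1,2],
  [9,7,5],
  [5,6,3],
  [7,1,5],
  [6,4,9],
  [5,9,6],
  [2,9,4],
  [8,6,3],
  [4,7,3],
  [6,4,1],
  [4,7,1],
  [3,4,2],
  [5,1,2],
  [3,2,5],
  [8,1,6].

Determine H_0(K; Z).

H_0 = Z.

Order the vertices as 1 < 2 < 3 < 4 < 5 < 6 < 7 < 8 < 9. Listing each simplex with vertices in this order, K has dimension 2 with simplices:

  0-simplices (9): [1], [2], [3], [4], [5], [6], [7], [8], [9]
  1-simplices (27): (27 of them)
  2-simplices (18): [1,2,5], [1,2,8], [1,4,6], [1,4,7], [1,5,7], [1,6,8], [2,3,4], [2,3,5], [2,4,9], [2,8,9], [3,4,7], [3,5,6], [3,6,8], [3,7,8], [4,6,9], [5,6,9], [5,7,9], [7,8,9]

Hence C_0 ≅ Z^9, C_1 ≅ Z^27, C_2 ≅ Z^18.

∂_1: C_1 → C_0 maps an edge to its endpoints' difference, ∂[p,q] = q − p. For instance
  ∂[6,8] = [8] − [6].
As a 9×27 matrix over Z this has rank 8, with invariant factors (1,1,1,1,1,1,1,1).

∂_2: C_2 → C_1 sends each 2-simplex [p,q,r] to [q,r] − [p,r] + [p,q]. For instance
  ∂[2,8,9] = [8,9] − [2,9] + [2,8],
  ∂[1,2,8] = [2,8] − [1,8] + [1,2].
This gives a 27×18 integer matrix of rank 17; reducing to Smith normal form yields diagonal entries (1,1,1,1,1,1,1,1,1,1,1,1,1,1,1,1,1).

Reading off H_k = ker ∂_k / im ∂_{k+1}:

  H_0: rank C_0 − rank ∂_1 = 9 − 8 = 1, and the invariant factors of ∂_1 are all 1, so H_0 ≅ Z.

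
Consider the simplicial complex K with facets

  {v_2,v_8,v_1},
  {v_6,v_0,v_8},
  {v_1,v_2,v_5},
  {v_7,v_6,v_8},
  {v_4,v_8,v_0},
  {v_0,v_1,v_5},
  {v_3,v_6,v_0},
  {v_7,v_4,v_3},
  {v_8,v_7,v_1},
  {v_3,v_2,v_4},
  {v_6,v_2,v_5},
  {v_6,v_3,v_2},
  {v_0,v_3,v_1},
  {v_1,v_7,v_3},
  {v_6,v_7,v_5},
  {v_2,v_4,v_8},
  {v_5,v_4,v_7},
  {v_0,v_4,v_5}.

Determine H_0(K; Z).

H_0 = Z.

Take the total order v_0 < v_1 < v_2 < v_3 < v_4 < v_5 < v_6 < v_7 < v_8 on the vertex set. Then K (dimension 2) consists of the simplices:

  0-simplices (9): [v_0], [v_1], [v_2], [v_3], [v_4], [v_5], [v_6], [v_7], [v_8]
  1-simplices (27): (27 of them)
  2-simplices (18): (18 of them)

giving chain groups C_0 ≅ Z^9, C_1 ≅ Z^27, C_2 ≅ Z^18.

Boundary ∂_1: C_1 → C_0 is given by ∂[p,q] = [q] − [p].
The 9×27 boundary matrix has rank 8 and Smith normal form diag(1,1,1,1,1,1,1,1).

Boundary ∂_2: C_2 → C_1 sends each 2-simplex [p,q,r] to [q,r] − [p,r] + [p,q]. For instance
  ∂[v_1,v_2,v_5] = [v_2,v_5] − [v_1,v_5] + [v_1,v_2],
  ∂[v_2,v_5,v_6] = [v_5,v_6] − [v_2,v_6] + [v_2,v_5].
The 27×18 boundary matrix has rank 17 and Smith normal form diag(1,1,1,1,1,1,1,1,1,1,1,1,1,1,1,1,1).

Reading off H_k = ker ∂_k / im ∂_{k+1}:

  H_0: rank C_0 − rank ∂_1 = 9 − 8 = 1, and the invariant factors of ∂_1 are all 1, so H_0 ≅ Z.

(K is a triangulation of the torus T^2.)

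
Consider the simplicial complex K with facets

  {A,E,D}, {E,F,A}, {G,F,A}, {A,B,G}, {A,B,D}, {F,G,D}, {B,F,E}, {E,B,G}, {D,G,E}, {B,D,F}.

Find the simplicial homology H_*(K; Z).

H_0 ≅ Z,  H_1 ≅ Z/2Z,  H_2 = 0.

Take the total order A < B < D < E < F < G on the vertex set. Then K (dimension 2) consists of the simplices:

  0-simplices (6): A, B, D, E, F, G
  1-simplices (15): AB, AD, AE, AF, AG, BD, BE, BF, BG, DE, DF, DG, EF, EG, FG
  2-simplices (10): ABD, ABG, ADE, AEF, AFG, BDF, BEF, BEG, DEG, DFG

giving chain groups C_0 ≅ Z^6, C_1 ≅ Z^15, C_2 ≅ Z^10.

Boundary ∂_1: C_1 → C_0 maps an edge to its endpoints' difference, ∂[p,q] = q − p. For instance
  ∂AE = E − A.
As a 6×15 matrix over Z this has rank 5, with invariant factors (1,1,1,1,1).

Boundary ∂_2: C_2 → C_1 sends each 2-simplex [p,q,r] to [q,r] − [p,r] + [p,q]. For instance
  ∂ABG = BG − AG + AB,
  ∂DEG = EG − DG + DE.
The resulting 15×10 matrix has rank 10, and its Smith normal form has invariant factors (1,1,1,1,1,1,1,1,1,2).

Now H_k = ker ∂_k / im ∂_{k+1}, so:

  H_0: rank C_0 − rank ∂_1 = 6 − 5 = 1, and the invariant factors of ∂_1 are all 1, so H_0 = Z.
  H_1: rank ker ∂_1 − rank ∂_2 = (15 − 5) − 10 = 0, and ∂_2 has invariant factor 2 > 1, so H_1 = Z/2Z.
  H_2: rank ker ∂_2 − rank ∂_3 = (10 − 10) − 0 = 0, and there is no ∂_3, so H_2 = 0.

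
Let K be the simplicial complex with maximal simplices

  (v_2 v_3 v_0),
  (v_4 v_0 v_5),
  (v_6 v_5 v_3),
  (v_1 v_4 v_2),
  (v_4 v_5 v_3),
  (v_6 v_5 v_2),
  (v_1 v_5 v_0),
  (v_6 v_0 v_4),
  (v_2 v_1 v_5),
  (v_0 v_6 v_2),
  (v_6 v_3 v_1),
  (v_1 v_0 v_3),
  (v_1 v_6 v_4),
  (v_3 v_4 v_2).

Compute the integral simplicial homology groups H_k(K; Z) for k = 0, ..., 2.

H_0 ≅ Z,  H_1 ≅ Z^2,  H_2 ≅ Z.

We work with the vertex ordering v_0 < v_1 < v_2 < v_3 < v_4 < v_5 < v_6. The simplices of K, each written with vertices in increasing order, are:

  0-simplices (7): [v_0], [v_1], [v_2], [v_3], [v_4], [v_5], [v_6]
  1-simplices (21): (21 of them)
  2-simplices (14): (14 of them)

giving chain groups C_0 ≅ Z^7, C_1 ≅ Z^21, C_2 ≅ Z^14.

∂_1: C_1 → C_0 sends each edge [p,q] (with p < q) to q − p.
The 7×21 boundary matrix has rank 6 and Smith normal form diag(1,1,1,1,1,1).

∂_2: C_2 → C_1 maps a triangle to the signed sum of its edges. For instance
  ∂[v_1,v_3,v_6] = [v_3,v_6] − [v_1,v_6] + [v_1,v_3],
  ∂[v_0,v_1,v_3] = [v_1,v_3] − [v_0,v_3] + [v_0,v_1].
The resulting 21×14 matrix has rank 13, and its Smith normal form has invariant factors (1,1,1,1,1,1,1,1,1,1,1,1,1).

From H_k ≅ ker(∂_k) / im(∂_{k+1}) we obtain:

  H_0: rank C_0 − rank ∂_1 = 7 − 6 = 1, and the invariant factors of ∂_1 are all 1, so H_0 ≅ Z.
  H_1: rank ker ∂_1 − rank ∂_2 = (21 − 6) − 13 = 2, and the invariant factors of ∂_2 are all 1, so H_1 ≅ Z^2.
  H_2: rank ker ∂_2 − rank ∂_3 = (14 − 13) − 0 = 1, and there is no ∂_3, so H_2 ≅ Z.

As a check, the Euler characteristic is 7 − 21 + 14 = 0, which agrees with 1 − 2 + 1 = 0.
(K is a triangulation of the torus T^2.)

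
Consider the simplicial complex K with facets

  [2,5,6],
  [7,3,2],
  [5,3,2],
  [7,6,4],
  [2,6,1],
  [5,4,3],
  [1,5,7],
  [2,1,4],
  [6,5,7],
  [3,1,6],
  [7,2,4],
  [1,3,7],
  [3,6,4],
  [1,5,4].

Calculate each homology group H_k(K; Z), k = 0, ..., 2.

H_0 ≅ Z,  H_1 ≅ Z^2,  H_2 ≅ Z.

Take the total order 1 < 2 < 3 < 4 < 5 < 6 < 7 on the vertex set. Then K (dimension 2) consists of the simplices:

  0-simplices (7): [1], [2], [3], [4], [5], [6], [7]
  1-simplices (21): [1,2], [1,3], [1,4], [1,5], [1,6], [1,7], [2,3], [2,4], [2,5], [2,6], [2,7], [3,4], [3,5], [3,6], [3,7], [4,5], [4,6], [4,7], [5,6], [5,7], [6,7]
  2-simplices (14): [1,2,4], [1,2,6], [1,3,6], [1,3,7], [1,4,5], [1,5,7], [2,3,5], [2,3,7], [2,4,7], [2,5,6], [3,4,5], [3,4,6], [4,6,7], [5,6,7]

giving chain groups C_0 ≅ Z^7, C_1 ≅ Z^21, C_2 ≅ Z^14.

The boundary map ∂_1: C_1 → C_0 is given by ∂[p,q] = [q] − [p].
This gives a 7×21 integer matrix of rank 6; reducing to Smith normal form yields diagonal entries (1,1,1,1,1,1).

∂_2: C_2 → C_1 maps a triangle to the signed sum of its edges. For instance
  ∂[1,4,5] = [4,5] − [1,5] + [1,4],
  ∂[1,2,6] = [2,6] − [1,6] + [1,2].
The resulting 21×14 matrix has rank 13, and its Smith normal form has invariant factors (1,1,1,1,1,1,1,1,1,1,1,1,1).

From H_k ≅ ker(∂_k) / im(∂_{k+1}) we obtain:

  H_0: rank C_0 − rank ∂_1 = 7 − 6 = 1, and the invariant factors of ∂_1 are all 1, so H_0 = Z.
  H_1: rank ker ∂_1 − rank ∂_2 = (21 − 6) − 13 = 2, and the invariant factors of ∂_2 are all 1, so H_1 = Z^2.
  H_2: rank ker ∂_2 − rank ∂_3 = (14 − 13) − 0 = 1, and there is no ∂_3, so H_2 = Z.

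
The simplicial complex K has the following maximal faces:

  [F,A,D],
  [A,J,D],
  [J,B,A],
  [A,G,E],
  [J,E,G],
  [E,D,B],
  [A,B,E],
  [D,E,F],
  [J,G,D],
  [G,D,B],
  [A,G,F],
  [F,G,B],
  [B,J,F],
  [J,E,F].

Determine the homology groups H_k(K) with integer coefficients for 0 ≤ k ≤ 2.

Order the vertices as A < B < D < E < F < G < J. Listing each simplex with vertices in this order, K has dimension 2 with simplices:

  0-simplices (7): A, B, D, E, F, G, J
  1-simplices (21): AB, AD, AE, AF, AG, AJ, BD, BE, BF, BG, BJ, DE, DF, DG, DJ, EF, EG, EJ, FG, FJ, GJ
  2-simplices (14): ABE, ABJ, ADF, ADJ, AEG, AFG, BDE, BDG, BFG, BFJ, DEF, DGJ, EFJ, EGJ

Hence C_0 ≅ Z^7, C_1 ≅ Z^21, C_2 ≅ Z^14.

∂_1: C_1 → C_0 is given by ∂[p,q] = [q] − [p]. For instance
  ∂AD = D − A.
The 7×21 boundary matrix has rank 6 and Smith normal form diag(1,1,1,1,1,1).

∂_2: C_2 → C_1 sends each 2-simplex [p,q,r] to [q,r] − [p,r] + [p,q]. For instance
  ∂ABE = BE − AE + AB,
  ∂DEF = EF − DF + DE.
The resulting 21×14 matrix has rank 13, and its Smith normal form has invariant factors (1,1,1,1,1,1,1,1,1,1,1,1,1).

Reading off H_k = ker ∂_k / im ∂_{k+1}:

  H_0: rank C_0 − rank ∂_1 = 7 − 6 = 1, and the invariant factors of ∂_1 are all 1, so H_0 = Z.
  H_1: rank ker ∂_1 − rank ∂_2 = (21 − 6) − 13 = 2, and the invariant factors of ∂_2 are all 1, so H_1 = Z^2.
  H_2: rank ker ∂_2 − rank ∂_3 = (14 − 13) − 0 = 1, and there is no ∂_3, so H_2 = Z.

As a check, the Euler characteristic is 7 − 21 + 14 = 0, which agrees with 1 − 2 + 1 = 0.

H_0 = Z,  H_1 = Z^2,  H_2 = Z.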